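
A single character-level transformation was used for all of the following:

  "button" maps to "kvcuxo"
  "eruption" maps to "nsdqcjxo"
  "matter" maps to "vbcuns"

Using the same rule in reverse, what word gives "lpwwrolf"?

Shifts by position in button: pos 0: b→k (+9), pos 1: u→v (+1), pos 2: t→c (+9), pos 3: t→u (+1) — repeating every 2. It's a Vigenère-style cipher with numeric key [9,1]: position i shifts by key[i mod 2].
Undoing it on lpwwrolf: l−9=c, p−1=o, w−9=n, w−1=v, r−9=i, o−1=n, l−9=c, f−1=e.

convince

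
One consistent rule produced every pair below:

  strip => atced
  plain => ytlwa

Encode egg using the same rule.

The output letters match the input read backwards, each shifted +11: strip reversed is pirts. Read the word backwards and shift each letter +11.
On egg: reverse → gge; then shift: g+11=r, g+11=r, e+11=p.

rrp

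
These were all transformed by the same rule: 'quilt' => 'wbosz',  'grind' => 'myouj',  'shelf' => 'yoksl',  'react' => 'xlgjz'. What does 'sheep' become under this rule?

yoklv

Shifts by position in quilt: pos 0: q→w (+6), pos 1: u→b (+7), pos 2: i→o (+6), pos 3: l→s (+7) — repeating every 2. It's a Vigenère-style cipher with numeric key [6,7]: position i shifts by key[i mod 2].
Applying it to sheep: s+6=y, h+7=o, e+6=k, e+7=l, p+6=v.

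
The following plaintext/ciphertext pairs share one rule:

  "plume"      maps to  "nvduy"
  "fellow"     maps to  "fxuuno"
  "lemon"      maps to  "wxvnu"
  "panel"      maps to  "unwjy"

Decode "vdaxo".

forum

The output letters match the input read backwards, each shifted +9: plume reversed is emulp. Two steps: reverse the string, then apply a Caesar shift of +9.
Undoing it on vdaxo: shift back: v−9=m, d−9=u, a−9=r, x−9=o, o−9=f → murof; then reverse → forum.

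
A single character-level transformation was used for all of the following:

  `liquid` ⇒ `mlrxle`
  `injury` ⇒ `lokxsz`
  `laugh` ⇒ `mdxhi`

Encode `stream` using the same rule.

The shift depends on letter class: consonant l→m is +1, but vowel i→l is +3. Two shifts are in play — +3 for a/e/i/o/u, +1 for every other letter.
On stream: s(cons)+1=t, t(cons)+1=u, r(cons)+1=s, e(vowel)+3=h, a(vowel)+3=d, m(cons)+1=n.

tushdn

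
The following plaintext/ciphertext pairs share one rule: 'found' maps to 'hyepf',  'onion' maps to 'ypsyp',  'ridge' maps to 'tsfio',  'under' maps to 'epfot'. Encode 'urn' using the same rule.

etp

The shift depends on letter class: consonant f→h is +2, but vowel o→y is +10. Vowels shift forward by 10 and consonants shift forward by 2.
For urn: u(vowel)+10=e, r(cons)+2=t, n(cons)+2=p.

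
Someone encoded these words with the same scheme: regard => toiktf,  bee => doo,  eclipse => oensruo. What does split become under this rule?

The shift depends on letter class: consonant r→t is +2, but vowel e→o is +10. Vowels shift forward by 10 and consonants shift forward by 2.
Applying it to split: s(cons)+2=u, p(cons)+2=r, l(cons)+2=n, i(vowel)+10=s, t(cons)+2=v.

urnsv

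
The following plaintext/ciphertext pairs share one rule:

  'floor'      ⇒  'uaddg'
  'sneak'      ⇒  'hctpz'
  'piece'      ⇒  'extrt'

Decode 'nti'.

Compare letters: f→u is +15, l→a is +15, o→d is +15 — a constant shift. Every letter moves 15 places later in the alphabet, wrapping around z→a.
Reversing it on nti: n−15=y, t−15=e, i−15=t.

yet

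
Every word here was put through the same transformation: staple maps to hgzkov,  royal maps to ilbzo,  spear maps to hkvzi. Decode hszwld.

shadow

Each pair mirrors across the alphabet (s↔h, t↔g, a↔z): positions sum to 25. Letters are reflected about the middle of the alphabet (position → 25−position): Atbash.
Reversing it on hszwld: h↔s, s↔h, z↔a, w↔d, l↔o, d↔w.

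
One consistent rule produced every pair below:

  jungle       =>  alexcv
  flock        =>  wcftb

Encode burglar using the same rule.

slixcri

Compare letters: j→a is +17, u→l is +17, n→e is +17 — a constant shift. Each letter is shifted forward by 17 in the alphabet (a Caesar shift of +17).
On burglar: b+17=s, u+17=l, r+17=i, g+17=x, l+17=c, a+17=r, r+17=i.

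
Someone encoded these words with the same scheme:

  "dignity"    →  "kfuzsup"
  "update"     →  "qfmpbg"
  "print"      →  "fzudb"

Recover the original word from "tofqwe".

The output letters match the input read backwards, each shifted +12: dignity reversed is ytingid. The word is reversed, then every letter is shifted forward by 12.
Reversing it on tofqwe: shift back: t−12=h, o−12=c, f−12=t, q−12=e, w−12=k, e−12=s → hcteks; then reverse → sketch.

sketch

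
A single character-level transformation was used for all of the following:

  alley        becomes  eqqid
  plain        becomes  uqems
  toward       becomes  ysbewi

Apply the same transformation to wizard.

The shift depends on letter class: consonant l→q is +5, but vowel a→e is +4. The rule splits by letter class: vowels +4, consonants +5.
On wizard: w(cons)+5=b, i(vowel)+4=m, z(cons)+5=e, a(vowel)+4=e, r(cons)+5=w, d(cons)+5=i.

bmeewi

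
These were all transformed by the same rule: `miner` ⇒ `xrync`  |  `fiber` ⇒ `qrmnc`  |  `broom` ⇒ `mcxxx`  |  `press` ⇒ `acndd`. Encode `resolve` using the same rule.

The shift depends on letter class: consonant m→x is +11, but vowel i→r is +9. The rule splits by letter class: vowels +9, consonants +11.
Applying it to resolve: r(cons)+11=c, e(vowel)+9=n, s(cons)+11=d, o(vowel)+9=x, l(cons)+11=w, v(cons)+11=g, e(vowel)+9=n.

cndxwgn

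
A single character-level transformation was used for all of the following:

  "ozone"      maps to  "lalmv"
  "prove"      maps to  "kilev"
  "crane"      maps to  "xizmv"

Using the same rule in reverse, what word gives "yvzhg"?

Each pair mirrors across the alphabet (o↔l, z↔a, o↔l): positions sum to 25. Each letter is replaced by its mirror in the alphabet: a↔z, b↔y, c↔x, and so on (the Atbash cipher).
Undoing it on yvzhg: y↔b, v↔e, z↔a, h↔s, g↔t.

beast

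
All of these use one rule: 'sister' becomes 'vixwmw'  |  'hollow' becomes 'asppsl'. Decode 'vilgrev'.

rancher

The output letters match the input read backwards, each shifted +4: sister reversed is retsis. Read the word backwards and shift each letter +4.
Decoding vilgrev: shift back: v−4=r, i−4=e, l−4=h, g−4=c, r−4=n, e−4=a, v−4=r → rehcnar; then reverse → rancher.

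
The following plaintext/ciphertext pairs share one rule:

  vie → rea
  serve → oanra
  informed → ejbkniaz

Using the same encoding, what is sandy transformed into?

Compare letters: v→r is +22, i→e is +22, e→a is +22 — a constant shift. This is a Caesar cipher with shift 22.
For sandy: s+22=o, a+22=w, n+22=j, d+22=z, y+22=u.

owjzu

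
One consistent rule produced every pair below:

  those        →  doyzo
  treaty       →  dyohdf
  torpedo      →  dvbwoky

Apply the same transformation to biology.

Shifts by position in those: pos 0: t→d (+10), pos 1: h→o (+7), pos 2: o→y (+10), pos 3: s→z (+7) — repeating every 2. A repeating key of period 2 is used — shifts +10, +7 over and over.
On biology: b+10=l, i+7=p, o+10=y, l+7=s, o+10=y, g+7=n, y+10=i.

lpysyni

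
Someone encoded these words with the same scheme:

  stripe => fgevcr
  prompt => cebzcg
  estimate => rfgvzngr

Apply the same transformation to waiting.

Compare letters: s→f is +13, t→g is +13, r→e is +13 — a constant shift. It's a constant shift of +13 (ROT13).
On waiting: w+13=j, a+13=n, i+13=v, t+13=g, i+13=v, n+13=a, g+13=t.

jnvgvat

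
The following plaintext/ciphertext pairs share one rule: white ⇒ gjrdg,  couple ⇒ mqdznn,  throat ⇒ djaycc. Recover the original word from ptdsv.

Shifts by position in white: pos 0: w→g (+10), pos 1: h→j (+2), pos 2: i→r (+9), pos 3: t→d (+10), pos 4: e→g (+2) — repeating every 3. It's a Vigenère-style cipher with numeric key [10,2,9]: position i shifts by key[i mod 3].
Decoding ptdsv: p−10=f, t−2=r, d−9=u, s−10=i, v−2=t.

fruit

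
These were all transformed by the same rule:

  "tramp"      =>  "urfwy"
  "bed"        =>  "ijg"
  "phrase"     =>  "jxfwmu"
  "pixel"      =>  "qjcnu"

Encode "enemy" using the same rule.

drjsj

The output letters match the input read backwards, each shifted +5: tramp reversed is pmart. Read the word backwards and shift each letter +5.
On enemy: reverse → ymene; then shift: y+5=d, m+5=r, e+5=j, n+5=s, e+5=j.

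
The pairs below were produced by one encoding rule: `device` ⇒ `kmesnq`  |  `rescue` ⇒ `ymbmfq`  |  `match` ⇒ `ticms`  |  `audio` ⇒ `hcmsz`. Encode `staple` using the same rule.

zbjzwq

In device: d→k is +7, e→m is +8, v→e is +9, i→s is +10 — the shift increases by 1 each position. Each letter shifts forward by (position + 7), i.e. 7, 8, 9, … — the shift grows by one for each successive letter.
For staple: s+7=z, t+8=b, a+9=j, p+10=z, l+11=w, e+12=q.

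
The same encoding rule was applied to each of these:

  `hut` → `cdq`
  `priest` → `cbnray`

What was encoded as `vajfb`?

swarm

The word is reversed, then every letter is shifted forward by 9.
Undoing it on vajfb: shift back: v−9=m, a−9=r, j−9=a, f−9=w, b−9=s → mraws; then reverse → swarm.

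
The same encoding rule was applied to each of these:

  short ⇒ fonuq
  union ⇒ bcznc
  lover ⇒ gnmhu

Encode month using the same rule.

rncqo

s(18)→f(5) and h(7)→o(14) fit y≡11x+15 (mod 26); the inverse of 11 mod 26 is 19. This is an affine cipher: with a=0,…,z=25, each position x becomes (11x+15) mod 26.
Applying it to month: m(12)→11·12+15≡17=r; o(14)→11·14+15≡13=n; n(13)→11·13+15≡2=c; t(19)→11·19+15≡16=q; h(7)→11·7+15≡14=o (all mod 26).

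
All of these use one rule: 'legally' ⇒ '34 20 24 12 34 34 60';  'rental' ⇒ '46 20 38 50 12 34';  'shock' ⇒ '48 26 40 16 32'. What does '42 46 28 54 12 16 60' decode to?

privacy

l(#12)→34 and e(#5)→20: differences scale by 2, so n = 2·pos + 10. The formula is n = 2×(alphabet index, a=1) + 10.
Reversing it on 42 46 28 54 12 16 60: 42→(42−10)÷2=16=p, 46→(46−10)÷2=18=r, 28→(28−10)÷2=9=i, 54→(54−10)÷2=22=v, 12→(12−10)÷2=1=a, 16→(16−10)÷2=3=c, 60→(60−10)÷2=25=y.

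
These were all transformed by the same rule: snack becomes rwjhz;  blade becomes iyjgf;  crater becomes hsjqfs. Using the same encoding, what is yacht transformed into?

ljhcq

s(18)→r(17) and n(13)→w(22) fit y≡25x+9 (mod 26); the inverse of 25 mod 26 is 25. Treating letters as 0–25, the rule is x ↦ 25x + 9 (mod 26).
For yacht: y(24)→25·24+9≡11=l; a(0)→25·0+9≡9=j; c(2)→25·2+9≡7=h; h(7)→25·7+9≡2=c; t(19)→25·19+9≡16=q (all mod 26).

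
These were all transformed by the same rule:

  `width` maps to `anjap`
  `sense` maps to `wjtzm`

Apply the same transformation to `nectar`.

In width: w→a is +4, i→n is +5, d→j is +6, t→a is +7 — the shift increases by 1 each position. Letter i (0-indexed) is shifted by i+4, so successive shifts are 4, 5, 6, ….
On nectar: n+4=r, e+5=j, c+6=i, t+7=a, a+8=i, r+9=a.

rjiaia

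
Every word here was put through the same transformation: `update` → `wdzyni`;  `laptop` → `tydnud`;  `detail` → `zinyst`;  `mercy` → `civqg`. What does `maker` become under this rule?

cykiv

u(20)→w(22) and p(15)→d(3) fit y≡9x+24 (mod 26); the inverse of 9 mod 26 is 3. Each letter's alphabet position (a=0..z=25) is mapped through 9·x+24 mod 26 — an affine cipher.
On maker: m(12)→9·12+24≡2=c; a(0)→9·0+24≡24=y; k(10)→9·10+24≡10=k; e(4)→9·4+24≡8=i; r(17)→9·17+24≡21=v (all mod 26).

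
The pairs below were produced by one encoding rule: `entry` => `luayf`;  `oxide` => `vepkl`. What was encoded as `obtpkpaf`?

humidity

Compare letters: e→l is +7, n→u is +7, t→a is +7 — a constant shift. It's a constant shift of +7 (ROT7).
Reversing it on obtpkpaf: o−7=h, b−7=u, t−7=m, p−7=i, k−7=d, p−7=i, a−7=t, f−7=y.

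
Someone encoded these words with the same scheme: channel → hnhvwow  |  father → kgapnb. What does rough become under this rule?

The shift increases by 1 at each position, starting from +5: 5, 6, 7, ….
For rough: r+5=w, o+6=u, u+7=b, g+8=o, h+9=q.

wuboq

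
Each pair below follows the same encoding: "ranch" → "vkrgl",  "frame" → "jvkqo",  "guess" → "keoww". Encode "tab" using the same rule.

The shift depends on letter class: consonant r→v is +4, but vowel a→k is +10. Two shifts are in play — +10 for a/e/i/o/u, +4 for every other letter.
For tab: t(cons)+4=x, a(vowel)+10=k, b(cons)+4=f.

xkf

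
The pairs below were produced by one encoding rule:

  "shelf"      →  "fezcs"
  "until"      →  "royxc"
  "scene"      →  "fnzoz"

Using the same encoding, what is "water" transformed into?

dbyzm

s(18)→f(5) and h(7)→e(4) fit y≡19x+1 (mod 26); the inverse of 19 mod 26 is 11. Each letter's alphabet position (a=0..z=25) is mapped through 19·x+1 mod 26 — an affine cipher.
Applying it to water: w(22)→19·22+1≡3=d; a(0)→19·0+1≡1=b; t(19)→19·19+1≡24=y; e(4)→19·4+1≡25=z; r(17)→19·17+1≡12=m (all mod 26).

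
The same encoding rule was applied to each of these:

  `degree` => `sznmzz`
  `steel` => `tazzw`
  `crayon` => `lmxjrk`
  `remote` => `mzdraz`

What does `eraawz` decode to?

bottle

d(3)→s(18) and e(4)→z(25) fit y≡7x+23 (mod 26); the inverse of 7 mod 26 is 15. This is an affine cipher: with a=0,…,z=25, each position x becomes (7x+23) mod 26.
Reversing it on eraawz: e(4)→15·(4−23)≡1=b; r(17)→15·(17−23)≡14=o; a(0)→15·(0−23)≡19=t; a(0)→15·(0−23)≡19=t; w(22)→15·(22−23)≡11=l; z(25)→15·(25−23)≡4=e (all mod 26).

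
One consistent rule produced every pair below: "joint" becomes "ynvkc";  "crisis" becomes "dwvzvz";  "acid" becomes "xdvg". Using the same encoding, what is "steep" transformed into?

zcjjq

Each letter's alphabet position (a=0..z=25) is mapped through 3·x+23 mod 26 — an affine cipher.
Applying it to steep: s(18)→3·18+23≡25=z; t(19)→3·19+23≡2=c; e(4)→3·4+23≡9=j; e(4)→3·4+23≡9=j; p(15)→3·15+23≡16=q (all mod 26).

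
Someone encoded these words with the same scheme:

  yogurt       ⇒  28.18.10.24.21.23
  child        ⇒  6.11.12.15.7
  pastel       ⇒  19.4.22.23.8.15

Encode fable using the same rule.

9.4.5.15.8

The number is (letter's place in the alphabet, a=1) + 3.
On fable: f=6→9, a=1→4, b=2→5, l=12→15, e=5→8.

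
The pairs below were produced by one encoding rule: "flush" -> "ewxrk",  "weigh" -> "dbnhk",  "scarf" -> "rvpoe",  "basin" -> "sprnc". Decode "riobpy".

Each letter's alphabet position (a=0..z=25) is mapped through 3·x+15 mod 26 — an affine cipher.
Reversing it on riobpy: r(17)→9·(17−15)≡18=s; i(8)→9·(8−15)≡15=p; o(14)→9·(14−15)≡17=r; b(1)→9·(1−15)≡4=e; p(15)→9·(15−15)≡0=a; y(24)→9·(24−15)≡3=d (all mod 26).

spread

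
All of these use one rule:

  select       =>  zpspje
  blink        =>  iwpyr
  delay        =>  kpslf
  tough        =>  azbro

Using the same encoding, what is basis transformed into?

ilztz

Shifts by position in select: pos 0: s→z (+7), pos 1: e→p (+11), pos 2: l→s (+7), pos 3: e→p (+11) — repeating every 2. It's a Vigenère-style cipher with numeric key [7,11]: position i shifts by key[i mod 2].
Applying it to basis: b+7=i, a+11=l, s+7=z, i+11=t, s+7=z.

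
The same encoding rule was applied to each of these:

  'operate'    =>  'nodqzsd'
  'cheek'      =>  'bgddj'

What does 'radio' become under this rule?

Compare letters: o→n is +25, p→o is +25, e→d is +25 — a constant shift. It's a constant shift of +25 (ROT25).
For radio: r+25=q, a+25=z, d+25=c, i+25=h, o+25=n.

qzchn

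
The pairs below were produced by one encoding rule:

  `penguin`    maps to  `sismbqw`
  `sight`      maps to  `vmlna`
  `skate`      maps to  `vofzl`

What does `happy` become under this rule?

keuvf

In penguin: p→s is +3, e→i is +4, n→s is +5, g→m is +6 — the shift increases by 1 each position. The shift increases by 1 at each position, starting from +3: 3, 4, 5, ….
For happy: h+3=k, a+4=e, p+5=u, p+6=v, y+7=f.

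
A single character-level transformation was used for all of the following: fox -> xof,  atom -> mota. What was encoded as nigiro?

The word is simply reversed.
Undoing it on nigiro: then reverse → origin.

origin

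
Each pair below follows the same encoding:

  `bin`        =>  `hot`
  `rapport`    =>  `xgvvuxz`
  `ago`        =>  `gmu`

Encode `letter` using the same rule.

Compare letters: b→h is +6, i→o is +6, n→t is +6 — a constant shift. Every letter moves 6 places later in the alphabet, wrapping around z→a.
Applying it to letter: l+6=r, e+6=k, t+6=z, t+6=z, e+6=k, r+6=x.

rkzzkx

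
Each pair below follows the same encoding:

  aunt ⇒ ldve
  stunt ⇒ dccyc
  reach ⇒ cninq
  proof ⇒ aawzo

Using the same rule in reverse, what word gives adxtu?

Shifts by position in aunt: pos 0: a→l (+11), pos 1: u→d (+9), pos 2: n→v (+8), pos 3: t→e (+11) — repeating every 3. It's a Vigenère-style cipher with numeric key [11,9,8]: position i shifts by key[i mod 3].
Reversing it on adxtu: a−11=p, d−9=u, x−8=p, t−11=i, u−9=l.

pupil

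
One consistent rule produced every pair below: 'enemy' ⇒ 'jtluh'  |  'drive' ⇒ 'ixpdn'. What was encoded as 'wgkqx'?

radio

Each letter shifts forward by (position + 5), i.e. 5, 6, 7, … — the shift grows by one for each successive letter.
Reversing it on wgkqx: w−5=r, g−6=a, k−7=d, q−8=i, x−9=o.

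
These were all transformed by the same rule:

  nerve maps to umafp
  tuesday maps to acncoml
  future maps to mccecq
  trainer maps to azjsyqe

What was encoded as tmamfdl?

In nerve: n→u is +7, e→m is +8, r→a is +9, v→f is +10 — the shift increases by 1 each position. The shift increases by 1 at each position, starting from +7: 7, 8, 9, ….
Decoding tmamfdl: t−7=m, m−8=e, a−9=r, m−10=c, f−11=u, d−12=r, l−13=y.

mercury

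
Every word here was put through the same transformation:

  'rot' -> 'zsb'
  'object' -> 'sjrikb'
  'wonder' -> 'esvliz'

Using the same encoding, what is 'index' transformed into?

mvlif

Two shifts are in play — +4 for a/e/i/o/u, +8 for every other letter.
For index: i(vowel)+4=m, n(cons)+8=v, d(cons)+8=l, e(vowel)+4=i, x(cons)+8=f.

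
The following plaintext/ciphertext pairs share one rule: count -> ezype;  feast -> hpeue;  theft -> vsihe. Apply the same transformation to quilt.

Shifts by position in count: pos 0: c→e (+2), pos 1: o→z (+11), pos 2: u→y (+4), pos 3: n→p (+2), pos 4: t→e (+11) — repeating every 3. A repeating key of period 3 is used — shifts +2, +11, +4 over and over.
On quilt: q+2=s, u+11=f, i+4=m, l+2=n, t+11=e.

sfmne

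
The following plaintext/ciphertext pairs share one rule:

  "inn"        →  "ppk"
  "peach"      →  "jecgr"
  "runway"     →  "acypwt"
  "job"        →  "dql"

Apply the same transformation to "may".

aco

The output letters match the input read backwards, each shifted +2: inn reversed is nni. The word is reversed, then every letter is shifted forward by 2.
Applying it to may: reverse → yam; then shift: y+2=a, a+2=c, m+2=o.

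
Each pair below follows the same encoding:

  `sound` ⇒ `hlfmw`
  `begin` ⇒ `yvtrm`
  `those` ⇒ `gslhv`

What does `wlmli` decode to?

Each pair mirrors across the alphabet (s↔h, o↔l, u↔f): positions sum to 25. This is the alphabet-reversal cipher (Atbash): a becomes z, b becomes y, etc.
Undoing it on wlmli: w↔d, l↔o, m↔n, l↔o, i↔r.

donor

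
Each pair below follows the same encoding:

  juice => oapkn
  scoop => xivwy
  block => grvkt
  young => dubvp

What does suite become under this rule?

Letter i (0-indexed) is shifted by i+5, so successive shifts are 5, 6, 7, ….
On suite: s+5=x, u+6=a, i+7=p, t+8=b, e+9=n.

xapbn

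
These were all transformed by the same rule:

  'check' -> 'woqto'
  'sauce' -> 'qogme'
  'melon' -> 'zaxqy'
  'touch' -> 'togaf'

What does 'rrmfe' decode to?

staff

Read the word backwards and shift each letter +12.
Decoding rrmfe: shift back: r−12=f, r−12=f, m−12=a, f−12=t, e−12=s → ffats; then reverse → staff.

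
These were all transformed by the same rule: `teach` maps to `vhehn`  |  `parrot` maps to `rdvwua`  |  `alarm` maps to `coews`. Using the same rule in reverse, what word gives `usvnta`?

sprint

In teach: t→v is +2, e→h is +3, a→e is +4, c→h is +5 — the shift increases by 1 each position. Letter i (0-indexed) is shifted by i+2, so successive shifts are 2, 3, 4, ….
Undoing it on usvnta: u−2=s, s−3=p, v−4=r, n−5=i, t−6=n, a−7=t.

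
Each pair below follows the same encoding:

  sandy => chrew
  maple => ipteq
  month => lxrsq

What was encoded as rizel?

The word is reversed, then every letter is shifted forward by 4.
Reversing it on rizel: shift back: r−4=n, i−4=e, z−4=v, e−4=a, l−4=h → nevah; then reverse → haven.

haven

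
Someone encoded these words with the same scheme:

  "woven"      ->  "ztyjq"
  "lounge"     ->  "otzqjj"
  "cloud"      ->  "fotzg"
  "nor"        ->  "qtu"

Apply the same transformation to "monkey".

The shift depends on letter class: consonant w→z is +3, but vowel o→t is +5. The rule splits by letter class: vowels +5, consonants +3.
On monkey: m(cons)+3=p, o(vowel)+5=t, n(cons)+3=q, k(cons)+3=n, e(vowel)+5=j, y(cons)+3=b.

ptqnjb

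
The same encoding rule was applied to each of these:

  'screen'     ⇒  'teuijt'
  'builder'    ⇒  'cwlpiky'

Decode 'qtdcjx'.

prayer

In screen: s→t is +1, c→e is +2, r→u is +3, e→i is +4 — the shift increases by 1 each position. Letter i (0-indexed) is shifted by i+1, so successive shifts are 1, 2, 3, ….
Decoding qtdcjx: q−1=p, t−2=r, d−3=a, c−4=y, j−5=e, x−6=r.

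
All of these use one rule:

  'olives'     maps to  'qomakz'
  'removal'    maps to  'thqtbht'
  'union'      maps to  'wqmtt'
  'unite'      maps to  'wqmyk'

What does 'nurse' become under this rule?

pxvxk

The shift increases by 1 at each position, starting from +2: 2, 3, 4, ….
On nurse: n+2=p, u+3=x, r+4=v, s+5=x, e+6=k.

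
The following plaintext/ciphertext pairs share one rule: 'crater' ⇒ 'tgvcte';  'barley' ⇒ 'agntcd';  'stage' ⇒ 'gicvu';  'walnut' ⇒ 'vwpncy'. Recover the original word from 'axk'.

The output letters match the input read backwards, each shifted +2: crater reversed is retarc. Two steps: reverse the string, then apply a Caesar shift of +2.
Decoding axk: shift back: a−2=y, x−2=v, k−2=i → yvi; then reverse → ivy.

ivy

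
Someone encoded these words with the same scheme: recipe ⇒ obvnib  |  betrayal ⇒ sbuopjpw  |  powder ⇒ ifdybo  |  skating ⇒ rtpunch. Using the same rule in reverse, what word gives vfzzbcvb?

r(17)→o(14) and e(4)→b(1) fit y≡3x+15 (mod 26); the inverse of 3 mod 26 is 9. This is an affine cipher: with a=0,…,z=25, each position x becomes (3x+15) mod 26.
Undoing it on vfzzbcvb: v(21)→9·(21−15)≡2=c; f(5)→9·(5−15)≡14=o; z(25)→9·(25−15)≡12=m; z(25)→9·(25−15)≡12=m; b(1)→9·(1−15)≡4=e; c(2)→9·(2−15)≡13=n; v(21)→9·(21−15)≡2=c; b(1)→9·(1−15)≡4=e (all mod 26).

commence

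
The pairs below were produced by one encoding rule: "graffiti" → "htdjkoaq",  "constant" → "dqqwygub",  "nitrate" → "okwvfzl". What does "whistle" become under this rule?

In graffiti: g→h is +1, r→t is +2, a→d is +3, f→j is +4 — the shift increases by 1 each position. The shift increases by 1 at each position, starting from +1: 1, 2, 3, ….
For whistle: w+1=x, h+2=j, i+3=l, s+4=w, t+5=y, l+6=r, e+7=l.

xjlwyrl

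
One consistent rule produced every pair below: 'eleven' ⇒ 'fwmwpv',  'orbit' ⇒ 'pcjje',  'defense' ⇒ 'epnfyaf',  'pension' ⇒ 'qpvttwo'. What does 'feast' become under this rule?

gpite

It's a Vigenère-style cipher with numeric key [1,11,8]: position i shifts by key[i mod 3].
For feast: f+1=g, e+11=p, a+8=i, s+1=t, t+11=e.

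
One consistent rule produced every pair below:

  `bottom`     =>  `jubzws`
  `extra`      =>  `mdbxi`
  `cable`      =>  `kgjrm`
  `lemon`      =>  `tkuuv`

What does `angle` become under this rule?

Shifts by position in bottom: pos 0: b→j (+8), pos 1: o→u (+6), pos 2: t→b (+8), pos 3: t→z (+6) — repeating every 2. It's a Vigenère-style cipher with numeric key [8,6]: position i shifts by key[i mod 2].
Applying it to angle: a+8=i, n+6=t, g+8=o, l+6=r, e+8=m.

itorm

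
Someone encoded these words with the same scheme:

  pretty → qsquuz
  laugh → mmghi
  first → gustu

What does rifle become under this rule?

The shift depends on letter class: consonant p→q is +1, but vowel e→q is +12. Vowels shift forward by 12 and consonants shift forward by 1.
On rifle: r(cons)+1=s, i(vowel)+12=u, f(cons)+1=g, l(cons)+1=m, e(vowel)+12=q.

sugmq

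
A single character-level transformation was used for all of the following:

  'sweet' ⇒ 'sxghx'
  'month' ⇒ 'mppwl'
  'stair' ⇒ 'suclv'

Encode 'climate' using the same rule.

cmkpeyk

In sweet: s→s is +0, w→x is +1, e→g is +2, e→h is +3 — the shift increases by 1 each position. The shift increases by 1 at each position, starting from +0: 0, 1, 2, ….
For climate: c+0=c, l+1=m, i+2=k, m+3=p, a+4=e, t+5=y, e+6=k.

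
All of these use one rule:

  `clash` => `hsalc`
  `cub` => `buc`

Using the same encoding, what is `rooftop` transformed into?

potfoor

The output letters match the input read backwards: clash reversed is hsalc. It's just the letters in reverse order.
For rooftop: reverse → potfoor.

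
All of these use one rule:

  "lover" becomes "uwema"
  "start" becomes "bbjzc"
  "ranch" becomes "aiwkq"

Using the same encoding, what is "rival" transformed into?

Shifts by position in lover: pos 0: l→u (+9), pos 1: o→w (+8), pos 2: v→e (+9), pos 3: e→m (+8) — repeating every 2. A repeating key of period 2 is used — shifts +9, +8 over and over.
On rival: r+9=a, i+8=q, v+9=e, a+8=i, l+9=u.

aqeiu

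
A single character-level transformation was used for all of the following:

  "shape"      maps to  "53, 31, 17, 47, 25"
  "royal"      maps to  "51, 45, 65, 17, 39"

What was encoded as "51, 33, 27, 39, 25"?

rifle

s(#19)→53 and h(#8)→31: differences scale by 2, so n = 2·pos + 15. With a=1..z=26, the number is 2·pos + 15.
Undoing it on 51, 33, 27, 39, 25: 51→(51−15)÷2=18=r, 33→(33−15)÷2=9=i, 27→(27−15)÷2=6=f, 39→(39−15)÷2=12=l, 25→(25−15)÷2=5=e.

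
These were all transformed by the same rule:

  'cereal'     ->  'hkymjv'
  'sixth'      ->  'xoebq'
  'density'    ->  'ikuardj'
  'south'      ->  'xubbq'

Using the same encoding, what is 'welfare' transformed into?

Letter i (0-indexed) is shifted by i+5, so successive shifts are 5, 6, 7, ….
Applying it to welfare: w+5=b, e+6=k, l+7=s, f+8=n, a+9=j, r+10=b, e+11=p.

bksnjbp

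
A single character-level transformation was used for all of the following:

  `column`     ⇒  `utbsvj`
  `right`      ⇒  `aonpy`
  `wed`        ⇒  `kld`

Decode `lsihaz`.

Read the word backwards and shift each letter +7.
Decoding lsihaz: shift back: l−7=e, s−7=l, i−7=b, h−7=a, a−7=t, z−7=s → elbats; then reverse → stable.

stable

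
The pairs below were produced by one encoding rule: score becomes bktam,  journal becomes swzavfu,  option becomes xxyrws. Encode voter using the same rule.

ewynz

It's a Vigenère-style cipher with numeric key [9,8,5]: position i shifts by key[i mod 3].
Applying it to voter: v+9=e, o+8=w, t+5=y, e+9=n, r+8=z.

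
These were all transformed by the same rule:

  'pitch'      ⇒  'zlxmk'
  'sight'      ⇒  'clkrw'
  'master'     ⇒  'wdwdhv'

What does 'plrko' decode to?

final

Shifts by position in pitch: pos 0: p→z (+10), pos 1: i→l (+3), pos 2: t→x (+4), pos 3: c→m (+10), pos 4: h→k (+3) — repeating every 3. It's a Vigenère-style cipher with numeric key [10,3,4]: position i shifts by key[i mod 3].
Decoding plrko: p−10=f, l−3=i, r−4=n, k−10=a, o−3=l.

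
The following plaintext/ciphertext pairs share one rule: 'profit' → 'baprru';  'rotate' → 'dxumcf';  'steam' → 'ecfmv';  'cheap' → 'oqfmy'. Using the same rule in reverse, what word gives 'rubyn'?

flame

A repeating key of period 3 is used — shifts +12, +9, +1 over and over.
Decoding rubyn: r−12=f, u−9=l, b−1=a, y−12=m, n−9=e.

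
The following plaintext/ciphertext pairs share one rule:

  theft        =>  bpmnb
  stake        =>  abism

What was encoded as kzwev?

crown

Compare letters: t→b is +8, h→p is +8, e→m is +8 — a constant shift. Each letter is shifted forward by 8 in the alphabet (a Caesar shift of +8).
Decoding kzwev: k−8=c, z−8=r, w−8=o, e−8=w, v−8=n.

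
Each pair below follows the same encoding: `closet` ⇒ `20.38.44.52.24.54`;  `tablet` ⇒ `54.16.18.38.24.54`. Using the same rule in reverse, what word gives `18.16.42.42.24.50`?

banner

c(#3)→20 and l(#12)→38: differences scale by 2, so n = 2·pos + 14. Each letter becomes 2×(its alphabet position, a=1..z=26) + 14.
Undoing it on 18.16.42.42.24.50: 18→(18−14)÷2=2=b, 16→(16−14)÷2=1=a, 42→(42−14)÷2=14=n, 42→(42−14)÷2=14=n, 24→(24−14)÷2=5=e, 50→(50−14)÷2=18=r.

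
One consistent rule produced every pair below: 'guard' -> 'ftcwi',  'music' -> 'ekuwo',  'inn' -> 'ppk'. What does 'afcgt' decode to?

Read the word backwards and shift each letter +2.
Reversing it on afcgt: shift back: a−2=y, f−2=d, c−2=a, g−2=e, t−2=r → ydaer; then reverse → ready.

ready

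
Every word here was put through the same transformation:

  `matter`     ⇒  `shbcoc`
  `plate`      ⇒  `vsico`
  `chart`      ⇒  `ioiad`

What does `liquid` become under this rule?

rpydso

In matter: m→s is +6, a→h is +7, t→b is +8, t→c is +9 — the shift increases by 1 each position. Each letter shifts forward by (position + 6), i.e. 6, 7, 8, … — the shift grows by one for each successive letter.
On liquid: l+6=r, i+7=p, q+8=y, u+9=d, i+10=s, d+11=o.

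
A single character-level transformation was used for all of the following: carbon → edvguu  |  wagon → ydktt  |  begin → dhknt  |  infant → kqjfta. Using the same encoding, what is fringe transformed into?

humsml

In carbon: c→e is +2, a→d is +3, r→v is +4, b→g is +5 — the shift increases by 1 each position. Letter i (0-indexed) is shifted by i+2, so successive shifts are 2, 3, 4, ….
Applying it to fringe: f+2=h, r+3=u, i+4=m, n+5=s, g+6=m, e+7=l.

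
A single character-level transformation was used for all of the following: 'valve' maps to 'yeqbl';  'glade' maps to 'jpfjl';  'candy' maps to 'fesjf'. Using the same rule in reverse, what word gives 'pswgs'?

moral

In valve: v→y is +3, a→e is +4, l→q is +5, v→b is +6 — the shift increases by 1 each position. Letter i (0-indexed) is shifted by i+3, so successive shifts are 3, 4, 5, ….
Undoing it on pswgs: p−3=m, s−4=o, w−5=r, g−6=a, s−7=l.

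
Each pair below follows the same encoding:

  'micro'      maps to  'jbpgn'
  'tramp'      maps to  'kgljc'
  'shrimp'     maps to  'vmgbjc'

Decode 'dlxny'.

wagon

m(12)→j(9) and i(8)→b(1) fit y≡15x+11 (mod 26); the inverse of 15 mod 26 is 7. Each letter's alphabet position (a=0..z=25) is mapped through 15·x+11 mod 26 — an affine cipher.
Decoding dlxny: d(3)→7·(3−11)≡22=w; l(11)→7·(11−11)≡0=a; x(23)→7·(23−11)≡6=g; n(13)→7·(13−11)≡14=o; y(24)→7·(24−11)≡13=n (all mod 26).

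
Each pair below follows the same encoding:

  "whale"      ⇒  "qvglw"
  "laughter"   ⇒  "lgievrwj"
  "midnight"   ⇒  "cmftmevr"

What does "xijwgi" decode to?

bureau

This is an affine cipher: with a=0,…,z=25, each position x becomes (17x+6) mod 26.
Reversing it on xijwgi: x(23)→23·(23−6)≡1=b; i(8)→23·(8−6)≡20=u; j(9)→23·(9−6)≡17=r; w(22)→23·(22−6)≡4=e; g(6)→23·(6−6)≡0=a; i(8)→23·(8−6)≡20=u (all mod 26).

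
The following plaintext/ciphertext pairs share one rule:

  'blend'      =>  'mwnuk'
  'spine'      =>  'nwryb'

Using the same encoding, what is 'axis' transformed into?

The output letters match the input read backwards, each shifted +9: blend reversed is dnelb. Two steps: reverse the string, then apply a Caesar shift of +9.
On axis: reverse → sixa; then shift: s+9=b, i+9=r, x+9=g, a+9=j.

brgj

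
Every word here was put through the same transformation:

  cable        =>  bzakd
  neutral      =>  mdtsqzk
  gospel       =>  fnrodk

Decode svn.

two

Every letter moves 25 places later in the alphabet, wrapping around z→a.
Decoding svn: s−25=t, v−25=w, n−25=o.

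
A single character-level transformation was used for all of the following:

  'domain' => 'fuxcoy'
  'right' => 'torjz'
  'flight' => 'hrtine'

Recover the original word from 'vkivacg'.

texture

Shifts by position in domain: pos 0: d→f (+2), pos 1: o→u (+6), pos 2: m→x (+11), pos 3: a→c (+2), pos 4: i→o (+6), pos 5: n→y (+11) — repeating every 3. The shifts repeat in a cycle of length 3: positions 0,1,… shift by +2, +6, +11, then the pattern repeats.
Decoding vkivacg: v−2=t, k−6=e, i−11=x, v−2=t, a−6=u, c−11=r, g−2=e.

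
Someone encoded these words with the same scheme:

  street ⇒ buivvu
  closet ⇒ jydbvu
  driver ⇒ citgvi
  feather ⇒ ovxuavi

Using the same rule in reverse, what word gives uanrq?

Treating letters as 0–25, the rule is x ↦ 19x + 23 (mod 26).
Reversing it on uanrq: u(20)→11·(20−23)≡19=t; a(0)→11·(0−23)≡7=h; n(13)→11·(13−23)≡20=u; r(17)→11·(17−23)≡12=m; q(16)→11·(16−23)≡1=b (all mod 26).

thumb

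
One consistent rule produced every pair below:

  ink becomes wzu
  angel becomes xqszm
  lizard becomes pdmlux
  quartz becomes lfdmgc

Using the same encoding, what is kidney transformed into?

The output letters match the input read backwards, each shifted +12: ink reversed is kni. Two steps: reverse the string, then apply a Caesar shift of +12.
On kidney: reverse → yendik; then shift: y+12=k, e+12=q, n+12=z, d+12=p, i+12=u, k+12=w.

kqzpuw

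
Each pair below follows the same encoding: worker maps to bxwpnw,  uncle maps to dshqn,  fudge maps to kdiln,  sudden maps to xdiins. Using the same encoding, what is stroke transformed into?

xywxpn

The rule splits by letter class: vowels +9, consonants +5.
On stroke: s(cons)+5=x, t(cons)+5=y, r(cons)+5=w, o(vowel)+9=x, k(cons)+5=p, e(vowel)+9=n.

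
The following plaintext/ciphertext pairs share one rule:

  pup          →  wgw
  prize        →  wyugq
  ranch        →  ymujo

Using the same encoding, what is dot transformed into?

kaa

The shift depends on letter class: consonant p→w is +7, but vowel u→g is +12. Two shifts are in play — +12 for a/e/i/o/u, +7 for every other letter.
On dot: d(cons)+7=k, o(vowel)+12=a, t(cons)+7=a.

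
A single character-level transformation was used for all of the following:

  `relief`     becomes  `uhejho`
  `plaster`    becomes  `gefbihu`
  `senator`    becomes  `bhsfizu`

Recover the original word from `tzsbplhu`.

This is an affine cipher: with a=0,…,z=25, each position x becomes (7x+5) mod 26.
Undoing it on tzsbplhu: t(19)→15·(19−5)≡2=c; z(25)→15·(25−5)≡14=o; s(18)→15·(18−5)≡13=n; b(1)→15·(1−5)≡18=s; p(15)→15·(15−5)≡20=u; l(11)→15·(11−5)≡12=m; h(7)→15·(7−5)≡4=e; u(20)→15·(20−5)≡17=r (all mod 26).

consumer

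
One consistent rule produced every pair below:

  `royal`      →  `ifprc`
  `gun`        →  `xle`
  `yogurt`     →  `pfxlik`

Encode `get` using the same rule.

xvk

Every letter moves 17 places later in the alphabet, wrapping around z→a.
Applying it to get: g+17=x, e+17=v, t+17=k.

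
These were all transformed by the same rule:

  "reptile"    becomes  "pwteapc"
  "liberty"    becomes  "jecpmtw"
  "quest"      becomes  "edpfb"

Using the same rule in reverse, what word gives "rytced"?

string

Two steps: reverse the string, then apply a Caesar shift of +11.
Undoing it on rytced: shift back: r−11=g, y−11=n, t−11=i, c−11=r, e−11=t, d−11=s → gnirts; then reverse → string.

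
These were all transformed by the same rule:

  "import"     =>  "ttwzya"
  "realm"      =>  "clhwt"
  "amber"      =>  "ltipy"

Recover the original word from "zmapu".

It's a Vigenère-style cipher with numeric key [11,7,7]: position i shifts by key[i mod 3].
Decoding zmapu: z−11=o, m−7=f, a−7=t, p−11=e, u−7=n.

often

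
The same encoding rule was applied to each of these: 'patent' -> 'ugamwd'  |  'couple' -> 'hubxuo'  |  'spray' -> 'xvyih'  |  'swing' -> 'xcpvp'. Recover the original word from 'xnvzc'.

short

In patent: p→u is +5, a→g is +6, t→a is +7, e→m is +8 — the shift increases by 1 each position. The shift increases by 1 at each position, starting from +5: 5, 6, 7, ….
Reversing it on xnvzc: x−5=s, n−6=h, v−7=o, z−8=r, c−9=t.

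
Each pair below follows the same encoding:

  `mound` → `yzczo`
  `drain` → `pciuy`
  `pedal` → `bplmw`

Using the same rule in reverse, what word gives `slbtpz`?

gather

It's a Vigenère-style cipher with numeric key [12,11,8]: position i shifts by key[i mod 3].
Reversing it on slbtpz: s−12=g, l−11=a, b−8=t, t−12=h, p−11=e, z−8=r.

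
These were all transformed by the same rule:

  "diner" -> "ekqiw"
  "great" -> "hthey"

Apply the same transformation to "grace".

In diner: d→e is +1, i→k is +2, n→q is +3, e→i is +4 — the shift increases by 1 each position. Each letter shifts forward by (position + 1), i.e. 1, 2, 3, … — the shift grows by one for each successive letter.
Applying it to grace: g+1=h, r+2=t, a+3=d, c+4=g, e+5=j.

htdgj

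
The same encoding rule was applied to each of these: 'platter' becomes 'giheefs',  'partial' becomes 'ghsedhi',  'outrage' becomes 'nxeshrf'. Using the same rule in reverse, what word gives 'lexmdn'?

studio

p(15)→g(6) and l(11)→i(8) fit y≡19x+7 (mod 26); the inverse of 19 mod 26 is 11. This is an affine cipher: with a=0,…,z=25, each position x becomes (19x+7) mod 26.
Undoing it on lexmdn: l(11)→11·(11−7)≡18=s; e(4)→11·(4−7)≡19=t; x(23)→11·(23−7)≡20=u; m(12)→11·(12−7)≡3=d; d(3)→11·(3−7)≡8=i; n(13)→11·(13−7)≡14=o (all mod 26).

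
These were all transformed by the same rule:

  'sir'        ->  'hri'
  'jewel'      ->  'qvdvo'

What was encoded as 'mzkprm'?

Each pair mirrors across the alphabet (s↔h, i↔r, r↔i): positions sum to 25. This is the alphabet-reversal cipher (Atbash): a becomes z, b becomes y, etc.
Reversing it on mzkprm: m↔n, z↔a, k↔p, p↔k, r↔i, m↔n.

napkin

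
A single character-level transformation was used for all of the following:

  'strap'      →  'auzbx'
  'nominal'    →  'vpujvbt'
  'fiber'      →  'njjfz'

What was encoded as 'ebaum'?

A repeating key of period 2 is used — shifts +8, +1 over and over.
Reversing it on ebaum: e−8=w, b−1=a, a−8=s, u−1=t, m−8=e.

waste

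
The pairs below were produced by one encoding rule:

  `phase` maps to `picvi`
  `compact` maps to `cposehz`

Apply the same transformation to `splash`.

In phase: p→p is +0, h→i is +1, a→c is +2, s→v is +3 — the shift increases by 1 each position. The shift increases by 1 at each position, starting from +0: 0, 1, 2, ….
Applying it to splash: s+0=s, p+1=q, l+2=n, a+3=d, s+4=w, h+5=m.

sqndwm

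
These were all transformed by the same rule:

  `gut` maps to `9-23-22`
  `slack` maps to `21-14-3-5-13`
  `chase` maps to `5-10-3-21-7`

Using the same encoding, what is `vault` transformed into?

24-3-23-14-22

g is letter #7 and maps to 9: an offset of 2. Letters become their 1-based position plus 2 (so a→3, b→4, …).
On vault: v=22→24, a=1→3, u=21→23, l=12→14, t=20→22.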